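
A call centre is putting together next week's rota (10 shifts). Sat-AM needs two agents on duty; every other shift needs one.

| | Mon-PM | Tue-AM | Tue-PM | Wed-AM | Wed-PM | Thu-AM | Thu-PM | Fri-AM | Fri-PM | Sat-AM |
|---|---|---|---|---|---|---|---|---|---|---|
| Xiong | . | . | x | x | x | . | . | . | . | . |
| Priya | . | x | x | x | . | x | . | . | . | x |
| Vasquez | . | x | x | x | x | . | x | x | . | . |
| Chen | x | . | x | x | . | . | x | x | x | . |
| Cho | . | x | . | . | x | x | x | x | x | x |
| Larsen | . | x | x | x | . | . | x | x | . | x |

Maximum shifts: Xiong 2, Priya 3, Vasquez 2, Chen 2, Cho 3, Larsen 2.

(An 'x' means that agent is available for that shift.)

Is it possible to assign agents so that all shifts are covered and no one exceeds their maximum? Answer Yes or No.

Mon-PM can only be covered by Chen, so that assignment is forced.
One valid schedule: Mon-PM→Chen, Tue-AM→Priya, Tue-PM→Xiong, Wed-AM→Larsen, Wed-PM→Xiong, Thu-AM→Priya, Thu-PM→Vasquez, Fri-AM→Vasquez, Fri-PM→Chen, Sat-AM→Priya+Cho.
Loads: Xiong 2/2, Priya 3/3, Vasquez 2/2, Chen 2/2, Cho 1/3, Larsen 1/2 — all within limits.

Yes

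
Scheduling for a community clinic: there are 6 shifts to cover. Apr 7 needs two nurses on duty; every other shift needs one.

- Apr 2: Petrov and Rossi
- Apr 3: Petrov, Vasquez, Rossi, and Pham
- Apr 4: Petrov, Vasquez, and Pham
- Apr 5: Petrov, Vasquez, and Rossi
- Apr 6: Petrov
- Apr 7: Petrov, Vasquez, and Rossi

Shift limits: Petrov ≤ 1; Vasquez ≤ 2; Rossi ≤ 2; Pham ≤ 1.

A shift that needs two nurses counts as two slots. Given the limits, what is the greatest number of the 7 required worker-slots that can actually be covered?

Total capacity across all nurses is 1+2+2+1 = 6, and 7 slots are needed, so at most 6 can be filled.
An assignment achieving 6: Apr 2→Rossi, Apr 3→Pham, Apr 4→Vasquez, Apr 5→Vasquez, Apr 6→Petrov, Apr 7→Rossi.
Loads: Petrov 1/1, Vasquez 2/2, Rossi 2/2, Pham 1/1.

6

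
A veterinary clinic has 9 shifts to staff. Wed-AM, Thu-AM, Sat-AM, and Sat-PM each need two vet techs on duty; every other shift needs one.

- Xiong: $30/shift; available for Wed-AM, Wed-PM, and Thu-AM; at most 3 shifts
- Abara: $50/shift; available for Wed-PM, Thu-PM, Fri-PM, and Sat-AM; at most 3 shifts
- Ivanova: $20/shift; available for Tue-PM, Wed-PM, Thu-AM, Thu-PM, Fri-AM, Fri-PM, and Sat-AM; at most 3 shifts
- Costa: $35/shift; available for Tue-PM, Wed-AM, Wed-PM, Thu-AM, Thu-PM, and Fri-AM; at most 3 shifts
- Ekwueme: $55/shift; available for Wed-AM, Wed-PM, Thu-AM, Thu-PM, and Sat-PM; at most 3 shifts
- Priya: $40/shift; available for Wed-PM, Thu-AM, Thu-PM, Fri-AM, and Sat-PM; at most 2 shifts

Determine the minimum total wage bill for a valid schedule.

$440

Sat-AM can only be covered by Abara and Ivanova, so that assignment is forced.
Sat-PM can only be covered by Ekwueme and Priya, so that assignment is forced.
Picking the cheapest available vet tech for each shift independently would cost $380, but that ignores the shift limits.
An optimal schedule: Tue-PM→Ivanova, Wed-AM→Xiong+Costa, Wed-PM→Xiong, Thu-AM→Xiong+Priya, Thu-PM→Costa, Fri-AM→Costa, Fri-PM→Ivanova, Sat-AM→Ivanova+Abara, Sat-PM→Priya+Ekwueme.
Total: 20 + 30 + 35 + 30 + 30 + 40 + 35 + 35 + 20 + 20 + 50 + 40 + 55 = $440.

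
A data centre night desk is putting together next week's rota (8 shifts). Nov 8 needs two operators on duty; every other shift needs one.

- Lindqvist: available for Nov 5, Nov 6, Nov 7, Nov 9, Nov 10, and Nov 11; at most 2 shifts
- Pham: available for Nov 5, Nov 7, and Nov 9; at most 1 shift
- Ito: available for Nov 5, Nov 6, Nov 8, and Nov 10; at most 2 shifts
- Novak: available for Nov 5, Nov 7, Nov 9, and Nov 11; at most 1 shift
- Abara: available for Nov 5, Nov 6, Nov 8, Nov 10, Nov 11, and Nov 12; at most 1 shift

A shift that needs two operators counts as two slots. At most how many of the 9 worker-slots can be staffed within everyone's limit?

Total capacity across all operators is 2+1+2+1+1 = 7, and 9 slots are needed, so at most 7 can be filled.
An assignment achieving 7: Nov 6→Lindqvist, Nov 7→Lindqvist, Nov 8→Ito, Nov 9→Pham, Nov 10→Ito, Nov 11→Novak, Nov 12→Abara.
Loads: Lindqvist 2/2, Pham 1/1, Ito 2/2, Novak 1/1, Abara 1/1.

7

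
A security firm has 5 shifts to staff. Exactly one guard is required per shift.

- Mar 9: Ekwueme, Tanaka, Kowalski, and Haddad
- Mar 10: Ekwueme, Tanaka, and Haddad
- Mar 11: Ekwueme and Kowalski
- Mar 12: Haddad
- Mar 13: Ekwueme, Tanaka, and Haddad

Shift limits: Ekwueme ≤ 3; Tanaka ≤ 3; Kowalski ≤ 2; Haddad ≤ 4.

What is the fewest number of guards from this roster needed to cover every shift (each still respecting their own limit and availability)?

5 slots to fill and no one can take more than 4, so at least ⌈5/4⌉ = 2 guards are needed.
Ekwueme and Haddad alone can cover everything: Mar 9→Ekwueme, Mar 10→Ekwueme, Mar 11→Ekwueme, Mar 12→Haddad, Mar 13→Haddad.

2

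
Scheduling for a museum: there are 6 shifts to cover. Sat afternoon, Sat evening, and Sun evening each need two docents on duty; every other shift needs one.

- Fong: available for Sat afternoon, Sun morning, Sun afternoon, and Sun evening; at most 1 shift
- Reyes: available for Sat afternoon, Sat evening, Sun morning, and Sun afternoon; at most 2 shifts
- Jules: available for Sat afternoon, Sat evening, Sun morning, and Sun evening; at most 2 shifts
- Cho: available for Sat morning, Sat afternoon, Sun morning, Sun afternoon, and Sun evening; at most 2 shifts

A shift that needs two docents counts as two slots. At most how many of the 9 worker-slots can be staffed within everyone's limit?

7

Total capacity across all docents is 1+2+2+2 = 7, and 9 slots are needed, so at most 7 can be filled.
An assignment achieving 7: Sat morning→Cho, Sat afternoon→Reyes, Sat evening→Reyes+Jules, Sun afternoon→Fong, Sun evening→Jules+Cho.
Loads: Fong 1/1, Reyes 2/2, Jules 2/2, Cho 2/2.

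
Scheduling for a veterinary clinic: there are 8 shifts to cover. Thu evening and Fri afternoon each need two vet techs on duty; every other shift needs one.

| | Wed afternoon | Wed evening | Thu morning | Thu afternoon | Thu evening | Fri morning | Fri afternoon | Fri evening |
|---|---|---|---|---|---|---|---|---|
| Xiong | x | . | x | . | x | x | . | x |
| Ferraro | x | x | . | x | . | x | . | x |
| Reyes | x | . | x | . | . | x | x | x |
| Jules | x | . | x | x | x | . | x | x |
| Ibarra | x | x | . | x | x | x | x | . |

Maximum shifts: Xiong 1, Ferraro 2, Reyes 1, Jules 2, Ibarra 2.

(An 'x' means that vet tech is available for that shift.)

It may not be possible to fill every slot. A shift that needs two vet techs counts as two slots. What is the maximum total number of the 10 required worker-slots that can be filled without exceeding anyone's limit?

8

Total capacity across all vet techs is 1+2+1+2+2 = 8, and 10 slots are needed, so at most 8 can be filled.
An assignment achieving 8: Wed evening→Ferraro, Thu morning→Xiong, Thu afternoon→Ferraro, Thu evening→Jules+Ibarra, Fri morning→Ibarra, Fri afternoon→Reyes+Jules.
Loads: Xiong 1/1, Ferraro 2/2, Reyes 1/1, Jules 2/2, Ibarra 2/2.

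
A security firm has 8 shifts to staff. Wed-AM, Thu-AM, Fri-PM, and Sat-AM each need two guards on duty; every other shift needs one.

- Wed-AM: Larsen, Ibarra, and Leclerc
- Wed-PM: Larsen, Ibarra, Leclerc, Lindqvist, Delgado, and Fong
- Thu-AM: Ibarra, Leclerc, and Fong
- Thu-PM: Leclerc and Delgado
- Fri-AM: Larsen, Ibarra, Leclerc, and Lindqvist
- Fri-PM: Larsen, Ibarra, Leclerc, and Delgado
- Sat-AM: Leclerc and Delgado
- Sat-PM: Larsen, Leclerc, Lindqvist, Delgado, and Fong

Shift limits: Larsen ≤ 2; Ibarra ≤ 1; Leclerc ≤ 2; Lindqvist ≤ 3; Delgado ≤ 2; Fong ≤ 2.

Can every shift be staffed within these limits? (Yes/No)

No

Total capacity is 12 and 12 slots are needed, so capacity alone doesn't rule it out.
Shifts {Wed-AM, Thu-AM, Thu-PM, Fri-PM, Sat-AM} need 9 worker-slots in total, but the guards available for any of those shifts (Larsen, Ibarra, Leclerc, Delgado, and Fong) can supply at most 8 among them. So no valid schedule exists.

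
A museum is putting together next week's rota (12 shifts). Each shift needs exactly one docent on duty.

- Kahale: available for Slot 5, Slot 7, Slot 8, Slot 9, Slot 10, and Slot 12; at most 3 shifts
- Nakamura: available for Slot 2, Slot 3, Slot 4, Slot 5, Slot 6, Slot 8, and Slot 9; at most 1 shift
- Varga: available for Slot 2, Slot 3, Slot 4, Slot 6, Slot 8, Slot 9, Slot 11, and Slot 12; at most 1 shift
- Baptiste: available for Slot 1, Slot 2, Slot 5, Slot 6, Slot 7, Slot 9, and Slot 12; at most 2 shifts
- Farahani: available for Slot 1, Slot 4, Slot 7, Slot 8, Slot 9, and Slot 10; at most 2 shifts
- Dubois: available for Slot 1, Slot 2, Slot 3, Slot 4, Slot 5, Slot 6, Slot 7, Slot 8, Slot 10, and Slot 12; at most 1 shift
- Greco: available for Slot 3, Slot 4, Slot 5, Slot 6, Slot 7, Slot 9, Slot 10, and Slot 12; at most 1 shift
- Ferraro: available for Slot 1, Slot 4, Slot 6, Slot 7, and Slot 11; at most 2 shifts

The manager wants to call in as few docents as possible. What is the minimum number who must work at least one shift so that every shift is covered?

7

12 slots to fill and no one can take more than 3, so at least ⌈12/3⌉ = 4 docents are needed.
Any 6 docents together have capacity at most 3+2+2+2+1+1 = 11 < 12 slots, so 6 can never suffice.
Kahale, Nakamura, Varga, Baptiste, Farahani, Dubois, and Ferraro alone can cover everything: Slot 1→Baptiste, Slot 2→Baptiste, Slot 3→Nakamura, Slot 4→Farahani, Slot 5→Kahale, Slot 6→Ferraro, Slot 7→Ferraro, Slot 8→Dubois, Slot 9→Farahani, Slot 10→Kahale, Slot 11→Varga, Slot 12→Kahale.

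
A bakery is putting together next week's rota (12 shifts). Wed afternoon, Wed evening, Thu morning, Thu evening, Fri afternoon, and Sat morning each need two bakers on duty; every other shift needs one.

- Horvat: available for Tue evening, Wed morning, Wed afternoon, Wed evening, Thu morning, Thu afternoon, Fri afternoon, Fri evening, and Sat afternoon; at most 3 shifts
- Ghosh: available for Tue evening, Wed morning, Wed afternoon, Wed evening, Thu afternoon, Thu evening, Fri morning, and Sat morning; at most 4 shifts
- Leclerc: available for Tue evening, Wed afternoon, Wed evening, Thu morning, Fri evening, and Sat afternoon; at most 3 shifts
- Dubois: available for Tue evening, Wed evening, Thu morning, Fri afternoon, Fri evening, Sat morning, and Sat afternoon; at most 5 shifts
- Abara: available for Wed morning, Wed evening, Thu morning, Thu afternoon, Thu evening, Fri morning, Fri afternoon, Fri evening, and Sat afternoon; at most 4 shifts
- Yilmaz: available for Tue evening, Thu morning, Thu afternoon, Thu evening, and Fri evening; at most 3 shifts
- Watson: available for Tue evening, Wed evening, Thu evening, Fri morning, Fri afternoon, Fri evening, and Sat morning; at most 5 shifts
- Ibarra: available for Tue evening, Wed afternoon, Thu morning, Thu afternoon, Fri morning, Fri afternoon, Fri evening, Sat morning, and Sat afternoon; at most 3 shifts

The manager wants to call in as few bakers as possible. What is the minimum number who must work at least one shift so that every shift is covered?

18 slots to fill and no one can take more than 5, so at least ⌈18/5⌉ = 4 bakers are needed.
No set of 4 bakers can cover every shift (each such set leaves at least one shift with no one available or exceeds a cap).
Horvat, Ghosh, Leclerc, Dubois, and Abara alone can cover everything: Tue evening→Leclerc, Wed morning→Horvat, Wed afternoon→Horvat+Ghosh, Wed evening→Dubois+Abara, Thu morning→Dubois+Abara, Thu afternoon→Horvat, Thu evening→Ghosh+Abara, Fri morning→Ghosh, Fri afternoon→Dubois+Abara, Fri evening→Leclerc, Sat morning→Ghosh+Dubois, Sat afternoon→Leclerc.

5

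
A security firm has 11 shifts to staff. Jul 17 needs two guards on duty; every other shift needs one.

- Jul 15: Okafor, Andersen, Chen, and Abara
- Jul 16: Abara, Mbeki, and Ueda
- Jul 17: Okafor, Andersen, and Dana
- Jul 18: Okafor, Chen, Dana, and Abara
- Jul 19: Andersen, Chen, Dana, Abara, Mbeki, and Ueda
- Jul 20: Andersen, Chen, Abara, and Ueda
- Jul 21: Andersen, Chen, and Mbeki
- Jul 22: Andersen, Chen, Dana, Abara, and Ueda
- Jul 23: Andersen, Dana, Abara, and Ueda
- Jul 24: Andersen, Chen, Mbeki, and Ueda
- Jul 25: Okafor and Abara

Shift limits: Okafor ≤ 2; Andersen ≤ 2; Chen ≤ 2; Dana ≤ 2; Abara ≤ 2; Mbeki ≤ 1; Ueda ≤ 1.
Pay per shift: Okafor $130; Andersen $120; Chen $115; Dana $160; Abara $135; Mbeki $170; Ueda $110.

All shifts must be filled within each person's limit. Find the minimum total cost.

$1600

Picking the cheapest available guard for each shift independently would cost $1385, but that ignores the shift limits.
An optimal schedule: Jul 15→Chen, Jul 16→Abara, Jul 17→Okafor+Andersen, Jul 18→Chen, Jul 19→Ueda, Jul 20→Abara, Jul 21→Andersen, Jul 22→Dana, Jul 23→Dana, Jul 24→Mbeki, Jul 25→Okafor.
Total: 115 + 135 + 130 + 120 + 115 + 110 + 135 + 120 + 160 + 160 + 170 + 130 = $1600.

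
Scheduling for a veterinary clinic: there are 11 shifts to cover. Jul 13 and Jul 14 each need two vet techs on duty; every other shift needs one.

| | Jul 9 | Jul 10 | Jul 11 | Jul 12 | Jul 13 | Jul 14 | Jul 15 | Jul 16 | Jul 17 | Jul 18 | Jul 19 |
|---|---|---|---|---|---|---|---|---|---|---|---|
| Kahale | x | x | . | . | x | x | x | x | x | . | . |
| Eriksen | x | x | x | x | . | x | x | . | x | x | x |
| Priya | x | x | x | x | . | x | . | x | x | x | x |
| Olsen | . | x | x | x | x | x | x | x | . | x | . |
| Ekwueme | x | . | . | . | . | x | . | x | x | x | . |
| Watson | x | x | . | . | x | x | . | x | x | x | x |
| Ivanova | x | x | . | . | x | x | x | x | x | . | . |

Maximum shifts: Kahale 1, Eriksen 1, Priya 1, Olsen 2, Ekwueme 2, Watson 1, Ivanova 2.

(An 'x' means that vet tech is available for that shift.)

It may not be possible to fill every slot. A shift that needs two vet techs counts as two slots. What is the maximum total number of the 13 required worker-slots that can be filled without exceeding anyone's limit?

10

Total capacity across all vet techs is 1+1+1+2+2+1+2 = 10, and 13 slots are needed, so at most 10 can be filled.
An assignment achieving 10: Jul 9→Ekwueme, Jul 10→Ivanova, Jul 11→Eriksen, Jul 12→Priya, Jul 13→Kahale+Olsen, Jul 15→Olsen, Jul 16→Ivanova, Jul 18→Ekwueme, Jul 19→Watson.
Loads: Kahale 1/1, Eriksen 1/1, Priya 1/1, Olsen 2/2, Ekwueme 2/2, Watson 1/1, Ivanova 2/2.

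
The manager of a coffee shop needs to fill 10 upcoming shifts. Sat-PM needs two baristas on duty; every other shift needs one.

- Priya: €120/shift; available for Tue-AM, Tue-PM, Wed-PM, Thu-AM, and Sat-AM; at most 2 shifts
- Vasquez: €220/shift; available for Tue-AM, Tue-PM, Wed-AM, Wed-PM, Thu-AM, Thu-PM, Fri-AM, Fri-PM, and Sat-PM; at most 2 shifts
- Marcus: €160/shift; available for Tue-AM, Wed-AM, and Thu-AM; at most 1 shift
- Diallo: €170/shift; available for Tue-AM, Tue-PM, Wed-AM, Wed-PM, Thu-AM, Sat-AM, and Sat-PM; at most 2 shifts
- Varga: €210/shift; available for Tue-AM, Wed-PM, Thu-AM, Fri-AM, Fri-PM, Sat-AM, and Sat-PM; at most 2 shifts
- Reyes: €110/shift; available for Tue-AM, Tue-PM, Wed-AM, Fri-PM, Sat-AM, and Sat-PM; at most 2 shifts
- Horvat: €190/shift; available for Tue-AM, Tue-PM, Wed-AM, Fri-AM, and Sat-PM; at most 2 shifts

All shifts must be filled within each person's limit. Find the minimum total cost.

Thu-PM can only be covered by Vasquez, so that assignment is forced.
Picking the cheapest available barista for each shift independently would cost €1480, but that ignores the shift limits.
An optimal schedule: Tue-AM→Diallo, Tue-PM→Priya, Wed-AM→Marcus, Wed-PM→Priya, Thu-AM→Diallo, Thu-PM→Vasquez, Fri-AM→Horvat, Fri-PM→Reyes, Sat-AM→Reyes, Sat-PM→Horvat+Varga.
Total: 170 + 120 + 160 + 120 + 170 + 220 + 190 + 110 + 110 + 190 + 210 = €1770.

€1770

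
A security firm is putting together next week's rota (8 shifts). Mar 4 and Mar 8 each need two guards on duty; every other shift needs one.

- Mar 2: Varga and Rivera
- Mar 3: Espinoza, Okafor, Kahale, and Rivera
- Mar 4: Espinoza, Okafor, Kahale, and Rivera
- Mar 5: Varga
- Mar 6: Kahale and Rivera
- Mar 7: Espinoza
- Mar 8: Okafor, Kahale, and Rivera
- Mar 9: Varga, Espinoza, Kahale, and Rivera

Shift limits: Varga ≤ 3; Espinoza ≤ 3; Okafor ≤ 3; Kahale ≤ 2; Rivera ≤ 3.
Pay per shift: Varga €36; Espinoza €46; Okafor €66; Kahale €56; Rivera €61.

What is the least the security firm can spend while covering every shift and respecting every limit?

Mar 5 can only be covered by Varga, so that assignment is forced.
Mar 7 can only be covered by Espinoza, so that assignment is forced.
Picking the cheapest available guard for each shift independently would cost €475, but that ignores the shift limits.
An optimal schedule: Mar 2→Varga, Mar 3→Espinoza, Mar 4→Espinoza+Rivera, Mar 5→Varga, Mar 6→Kahale, Mar 7→Espinoza, Mar 8→Kahale+Rivera, Mar 9→Varga.
Total: 36 + 46 + 46 + 61 + 36 + 56 + 46 + 56 + 61 + 36 = €480.

€480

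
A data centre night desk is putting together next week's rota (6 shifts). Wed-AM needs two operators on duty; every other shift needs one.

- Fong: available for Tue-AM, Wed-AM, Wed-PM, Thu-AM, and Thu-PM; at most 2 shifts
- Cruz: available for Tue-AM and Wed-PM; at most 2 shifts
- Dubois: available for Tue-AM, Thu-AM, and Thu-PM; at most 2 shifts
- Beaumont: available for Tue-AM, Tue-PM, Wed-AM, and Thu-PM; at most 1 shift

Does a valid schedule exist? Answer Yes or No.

Total capacity is 7 and 7 slots are needed, so capacity alone doesn't rule it out.
Shifts {Tue-PM, Wed-AM} need 3 worker-slots in total, but the operators available for any of those shifts (Fong and Beaumont) can supply at most 2 among them. So no valid schedule exists.

No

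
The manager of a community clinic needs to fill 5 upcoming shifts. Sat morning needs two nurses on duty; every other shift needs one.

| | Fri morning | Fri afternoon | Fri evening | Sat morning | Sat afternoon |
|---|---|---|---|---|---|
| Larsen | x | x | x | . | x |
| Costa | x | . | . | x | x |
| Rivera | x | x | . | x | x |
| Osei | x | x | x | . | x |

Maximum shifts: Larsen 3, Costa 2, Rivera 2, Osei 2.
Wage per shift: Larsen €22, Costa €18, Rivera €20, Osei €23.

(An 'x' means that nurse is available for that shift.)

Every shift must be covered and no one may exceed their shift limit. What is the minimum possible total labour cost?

€120

Sat morning can only be covered by Costa and Rivera, so that assignment is forced.
Picking the cheapest available nurse for each shift independently would cost €116, but that ignores the shift limits.
An optimal schedule: Fri morning→Costa, Fri afternoon→Rivera, Fri evening→Larsen, Sat morning→Costa+Rivera, Sat afternoon→Larsen.
Total: 18 + 20 + 22 + 18 + 20 + 22 = €120.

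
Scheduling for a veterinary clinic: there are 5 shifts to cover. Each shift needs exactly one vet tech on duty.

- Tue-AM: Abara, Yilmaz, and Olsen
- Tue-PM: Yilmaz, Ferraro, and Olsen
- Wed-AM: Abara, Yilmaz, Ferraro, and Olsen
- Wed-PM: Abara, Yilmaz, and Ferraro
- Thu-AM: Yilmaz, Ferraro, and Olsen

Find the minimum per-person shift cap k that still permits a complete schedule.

With 4 vet techs and 5 worker-slots to fill, someone must work at least ⌈5/4⌉ = 2 shifts, so k ≥ 2.
k = 2 works: Tue-AM→Abara, Tue-PM→Yilmaz, Wed-AM→Ferraro, Wed-PM→Abara, Thu-AM→Yilmaz.
Loads: Abara 2, Yilmaz 2, Ferraro 1, Olsen 0 — all ≤ 2.

2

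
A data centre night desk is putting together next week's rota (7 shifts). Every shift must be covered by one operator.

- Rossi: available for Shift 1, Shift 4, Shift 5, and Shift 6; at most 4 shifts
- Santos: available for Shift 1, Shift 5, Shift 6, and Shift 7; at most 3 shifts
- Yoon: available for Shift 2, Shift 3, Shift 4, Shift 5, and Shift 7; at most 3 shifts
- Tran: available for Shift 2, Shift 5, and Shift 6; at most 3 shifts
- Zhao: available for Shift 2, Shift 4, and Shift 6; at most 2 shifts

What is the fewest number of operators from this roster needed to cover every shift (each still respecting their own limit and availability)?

2

7 slots to fill and no one can take more than 4, so at least ⌈7/4⌉ = 2 operators are needed.
Rossi and Yoon alone can cover everything: Shift 1→Rossi, Shift 2→Yoon, Shift 3→Yoon, Shift 4→Rossi, Shift 5→Rossi, Shift 6→Rossi, Shift 7→Yoon.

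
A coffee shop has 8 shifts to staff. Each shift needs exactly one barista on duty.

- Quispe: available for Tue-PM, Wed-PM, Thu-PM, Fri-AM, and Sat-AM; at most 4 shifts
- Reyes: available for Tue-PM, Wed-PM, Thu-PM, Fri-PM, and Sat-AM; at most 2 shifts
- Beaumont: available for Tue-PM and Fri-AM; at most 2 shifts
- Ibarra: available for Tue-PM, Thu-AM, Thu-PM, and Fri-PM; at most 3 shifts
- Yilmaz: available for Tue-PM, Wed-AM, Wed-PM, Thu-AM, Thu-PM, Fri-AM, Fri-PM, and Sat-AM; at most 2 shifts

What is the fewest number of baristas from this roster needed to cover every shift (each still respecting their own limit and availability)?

8 slots to fill and no one can take more than 4, so at least ⌈8/4⌉ = 2 baristas are needed.
Any 2 baristas together have capacity at most 4+3 = 7 < 8 slots, so 2 can never suffice.
Quispe, Reyes, and Yilmaz alone can cover everything: Tue-PM→Quispe, Wed-AM→Yilmaz, Wed-PM→Quispe, Thu-AM→Yilmaz, Thu-PM→Quispe, Fri-AM→Quispe, Fri-PM→Reyes, Sat-AM→Reyes.

3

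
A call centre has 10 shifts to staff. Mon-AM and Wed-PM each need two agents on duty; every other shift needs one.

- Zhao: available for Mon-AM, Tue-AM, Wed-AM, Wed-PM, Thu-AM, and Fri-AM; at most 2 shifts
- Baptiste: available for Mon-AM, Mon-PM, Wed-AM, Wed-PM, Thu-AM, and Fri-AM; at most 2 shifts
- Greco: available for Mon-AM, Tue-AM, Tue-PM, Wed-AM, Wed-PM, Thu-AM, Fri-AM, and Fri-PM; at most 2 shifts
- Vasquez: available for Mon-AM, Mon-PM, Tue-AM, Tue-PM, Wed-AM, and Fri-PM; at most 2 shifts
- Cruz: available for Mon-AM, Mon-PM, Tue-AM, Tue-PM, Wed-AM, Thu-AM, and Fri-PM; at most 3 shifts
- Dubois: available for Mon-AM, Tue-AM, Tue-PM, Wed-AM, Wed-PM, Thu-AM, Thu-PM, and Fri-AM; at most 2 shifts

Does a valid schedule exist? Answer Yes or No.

Thu-PM can only be covered by Dubois, so that assignment is forced.
One valid schedule: Mon-AM→Vasquez+Cruz, Mon-PM→Baptiste, Tue-AM→Zhao, Tue-PM→Greco, Wed-AM→Vasquez, Wed-PM→Baptiste+Dubois, Thu-AM→Cruz, Thu-PM→Dubois, Fri-AM→Zhao, Fri-PM→Greco.
Loads: Zhao 2/2, Baptiste 2/2, Greco 2/2, Vasquez 2/2, Cruz 2/3, Dubois 2/2 — all within limits.

Yes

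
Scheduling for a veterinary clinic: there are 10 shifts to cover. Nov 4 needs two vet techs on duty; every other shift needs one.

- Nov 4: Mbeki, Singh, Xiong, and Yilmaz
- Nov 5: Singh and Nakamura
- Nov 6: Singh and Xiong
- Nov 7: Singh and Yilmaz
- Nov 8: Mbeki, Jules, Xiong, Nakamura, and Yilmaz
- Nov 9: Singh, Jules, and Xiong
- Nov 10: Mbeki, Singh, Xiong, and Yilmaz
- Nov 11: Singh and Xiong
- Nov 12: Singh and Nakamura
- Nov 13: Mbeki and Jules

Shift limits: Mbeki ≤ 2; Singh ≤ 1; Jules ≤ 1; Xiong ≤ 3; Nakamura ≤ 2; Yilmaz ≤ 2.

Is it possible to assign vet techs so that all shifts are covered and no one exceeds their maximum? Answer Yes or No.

Yes

One valid schedule: Nov 4→Xiong+Yilmaz, Nov 5→Singh, Nov 6→Xiong, Nov 7→Yilmaz, Nov 8→Nakamura, Nov 9→Jules, Nov 10→Mbeki, Nov 11→Xiong, Nov 12→Nakamura, Nov 13→Mbeki.
Loads: Mbeki 2/2, Singh 1/1, Jules 1/1, Xiong 3/3, Nakamura 2/2, Yilmaz 2/2 — all within limits.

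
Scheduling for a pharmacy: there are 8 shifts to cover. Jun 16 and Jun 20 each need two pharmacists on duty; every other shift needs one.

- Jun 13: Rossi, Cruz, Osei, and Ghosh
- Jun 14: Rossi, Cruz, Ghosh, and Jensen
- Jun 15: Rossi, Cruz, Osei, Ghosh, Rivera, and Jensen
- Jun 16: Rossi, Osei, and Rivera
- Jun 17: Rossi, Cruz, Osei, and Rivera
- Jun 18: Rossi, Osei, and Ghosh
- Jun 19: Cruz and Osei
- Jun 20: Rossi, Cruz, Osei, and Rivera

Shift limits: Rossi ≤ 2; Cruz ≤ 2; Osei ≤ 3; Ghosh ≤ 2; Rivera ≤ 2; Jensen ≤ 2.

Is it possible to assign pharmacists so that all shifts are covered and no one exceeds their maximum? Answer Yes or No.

One valid schedule: Jun 13→Cruz, Jun 14→Ghosh, Jun 15→Ghosh, Jun 16→Rossi+Osei, Jun 17→Osei, Jun 18→Rossi, Jun 19→Cruz, Jun 20→Osei+Rivera.
Loads: Rossi 2/2, Cruz 2/2, Osei 3/3, Ghosh 2/2, Rivera 1/2, Jensen 0/2 — all within limits.

Yes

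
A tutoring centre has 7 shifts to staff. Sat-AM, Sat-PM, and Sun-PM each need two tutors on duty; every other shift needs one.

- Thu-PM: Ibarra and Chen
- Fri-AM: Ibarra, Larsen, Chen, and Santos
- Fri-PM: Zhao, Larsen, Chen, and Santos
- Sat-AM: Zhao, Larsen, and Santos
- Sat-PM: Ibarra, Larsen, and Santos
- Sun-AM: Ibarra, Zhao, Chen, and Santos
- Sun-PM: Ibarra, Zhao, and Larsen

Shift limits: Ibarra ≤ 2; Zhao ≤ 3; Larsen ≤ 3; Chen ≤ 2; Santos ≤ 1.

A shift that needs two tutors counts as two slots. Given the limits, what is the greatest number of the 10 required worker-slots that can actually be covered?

10

Total capacity across all tutors is 2+3+3+2+1 = 11, and 10 slots are needed, so at most 10 can be filled.
An assignment achieving 10: Thu-PM→Ibarra, Fri-AM→Chen, Fri-PM→Zhao, Sat-AM→Zhao+Larsen, Sat-PM→Ibarra+Larsen, Sun-AM→Chen, Sun-PM→Zhao+Larsen.
Loads: Ibarra 2/2, Zhao 3/3, Larsen 3/3, Chen 2/2, Santos 0/1.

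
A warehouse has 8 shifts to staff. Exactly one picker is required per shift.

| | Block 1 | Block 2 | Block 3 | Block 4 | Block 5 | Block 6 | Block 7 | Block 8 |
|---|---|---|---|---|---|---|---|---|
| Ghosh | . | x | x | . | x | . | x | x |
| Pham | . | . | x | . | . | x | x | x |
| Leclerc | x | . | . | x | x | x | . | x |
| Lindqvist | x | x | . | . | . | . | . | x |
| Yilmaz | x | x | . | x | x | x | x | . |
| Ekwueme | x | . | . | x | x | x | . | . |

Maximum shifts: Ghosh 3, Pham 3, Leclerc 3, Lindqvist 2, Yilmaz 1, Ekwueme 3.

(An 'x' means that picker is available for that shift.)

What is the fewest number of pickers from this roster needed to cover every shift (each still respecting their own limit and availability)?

8 slots to fill and no one can take more than 3, so at least ⌈8/3⌉ = 3 pickers are needed.
Ghosh, Pham, and Leclerc alone can cover everything: Block 1→Leclerc, Block 2→Ghosh, Block 3→Ghosh, Block 4→Leclerc, Block 5→Ghosh, Block 6→Pham, Block 7→Pham, Block 8→Pham.

3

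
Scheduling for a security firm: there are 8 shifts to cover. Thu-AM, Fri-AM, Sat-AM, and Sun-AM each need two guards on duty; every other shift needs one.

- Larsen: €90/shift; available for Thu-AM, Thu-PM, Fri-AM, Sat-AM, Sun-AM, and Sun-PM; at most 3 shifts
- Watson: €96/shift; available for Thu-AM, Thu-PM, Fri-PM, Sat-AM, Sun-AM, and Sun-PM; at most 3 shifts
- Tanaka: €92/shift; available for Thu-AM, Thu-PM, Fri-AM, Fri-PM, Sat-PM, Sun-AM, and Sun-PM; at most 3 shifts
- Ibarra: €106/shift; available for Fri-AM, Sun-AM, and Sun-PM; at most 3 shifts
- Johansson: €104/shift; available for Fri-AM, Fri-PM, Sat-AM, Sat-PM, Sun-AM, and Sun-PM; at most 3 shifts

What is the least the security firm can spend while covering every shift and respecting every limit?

€1146

Picking the cheapest available guard for each shift independently would cost €1096, but that ignores the shift limits.
An optimal schedule: Thu-AM→Larsen+Tanaka, Thu-PM→Larsen, Fri-AM→Larsen+Johansson, Fri-PM→Tanaka, Sat-AM→Watson+Johansson, Sat-PM→Tanaka, Sun-AM→Watson+Johansson, Sun-PM→Watson.
Total: 90 + 92 + 90 + 90 + 104 + 92 + 96 + 104 + 92 + 96 + 104 + 96 = €1146.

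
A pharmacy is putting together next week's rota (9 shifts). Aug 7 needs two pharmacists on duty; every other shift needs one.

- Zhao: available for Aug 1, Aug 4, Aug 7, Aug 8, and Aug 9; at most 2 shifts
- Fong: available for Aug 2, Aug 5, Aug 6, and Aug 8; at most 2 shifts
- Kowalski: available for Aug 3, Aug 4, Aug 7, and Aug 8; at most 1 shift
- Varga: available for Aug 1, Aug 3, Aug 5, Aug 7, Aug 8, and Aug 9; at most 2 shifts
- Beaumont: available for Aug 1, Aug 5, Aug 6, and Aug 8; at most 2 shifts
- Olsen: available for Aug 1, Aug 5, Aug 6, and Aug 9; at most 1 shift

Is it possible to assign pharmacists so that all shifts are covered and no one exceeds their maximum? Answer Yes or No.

Yes

Aug 2 can only be covered by Fong, so that assignment is forced.
One valid schedule: Aug 1→Beaumont, Aug 2→Fong, Aug 3→Kowalski, Aug 4→Zhao, Aug 5→Olsen, Aug 6→Fong, Aug 7→Zhao+Varga, Aug 8→Beaumont, Aug 9→Varga.
Loads: Zhao 2/2, Fong 2/2, Kowalski 1/1, Varga 2/2, Beaumont 2/2, Olsen 1/1 — all within limits.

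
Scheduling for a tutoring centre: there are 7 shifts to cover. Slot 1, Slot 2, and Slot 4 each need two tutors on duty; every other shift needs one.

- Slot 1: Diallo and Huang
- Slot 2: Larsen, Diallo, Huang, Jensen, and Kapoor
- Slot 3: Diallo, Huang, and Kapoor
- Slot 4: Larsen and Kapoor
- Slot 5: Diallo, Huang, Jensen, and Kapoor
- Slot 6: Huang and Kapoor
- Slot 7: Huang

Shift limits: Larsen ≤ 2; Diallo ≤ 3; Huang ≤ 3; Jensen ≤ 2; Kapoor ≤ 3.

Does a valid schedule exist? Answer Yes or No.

Slot 1 can only be covered by Diallo and Huang, so that assignment is forced.
Slot 4 can only be covered by Larsen and Kapoor, so that assignment is forced.
Slot 7 can only be covered by Huang, so that assignment is forced.
One valid schedule: Slot 1→Diallo+Huang, Slot 2→Larsen+Jensen, Slot 3→Diallo, Slot 4→Larsen+Kapoor, Slot 5→Diallo, Slot 6→Huang, Slot 7→Huang.
Loads: Larsen 2/2, Diallo 3/3, Huang 3/3, Jensen 1/2, Kapoor 1/3 — all within limits.

Yes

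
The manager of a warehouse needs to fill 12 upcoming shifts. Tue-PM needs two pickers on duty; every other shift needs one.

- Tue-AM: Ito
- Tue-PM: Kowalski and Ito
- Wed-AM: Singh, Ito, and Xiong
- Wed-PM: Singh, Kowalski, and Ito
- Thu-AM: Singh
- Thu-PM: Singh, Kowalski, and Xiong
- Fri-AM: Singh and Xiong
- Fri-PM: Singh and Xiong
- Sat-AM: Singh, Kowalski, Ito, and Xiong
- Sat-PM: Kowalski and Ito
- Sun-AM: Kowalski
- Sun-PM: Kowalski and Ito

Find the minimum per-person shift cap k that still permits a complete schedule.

With 4 pickers and 13 worker-slots to fill, someone must work at least ⌈13/4⌉ = 4 shifts, so k ≥ 4.
k = 4 works: Tue-AM→Ito, Tue-PM→Kowalski+Ito, Wed-AM→Singh, Wed-PM→Ito, Thu-AM→Singh, Thu-PM→Xiong, Fri-AM→Singh, Fri-PM→Singh, Sat-AM→Ito, Sat-PM→Kowalski, Sun-AM→Kowalski, Sun-PM→Kowalski.
Loads: Singh 4, Kowalski 4, Ito 4, Xiong 1 — all ≤ 4.

4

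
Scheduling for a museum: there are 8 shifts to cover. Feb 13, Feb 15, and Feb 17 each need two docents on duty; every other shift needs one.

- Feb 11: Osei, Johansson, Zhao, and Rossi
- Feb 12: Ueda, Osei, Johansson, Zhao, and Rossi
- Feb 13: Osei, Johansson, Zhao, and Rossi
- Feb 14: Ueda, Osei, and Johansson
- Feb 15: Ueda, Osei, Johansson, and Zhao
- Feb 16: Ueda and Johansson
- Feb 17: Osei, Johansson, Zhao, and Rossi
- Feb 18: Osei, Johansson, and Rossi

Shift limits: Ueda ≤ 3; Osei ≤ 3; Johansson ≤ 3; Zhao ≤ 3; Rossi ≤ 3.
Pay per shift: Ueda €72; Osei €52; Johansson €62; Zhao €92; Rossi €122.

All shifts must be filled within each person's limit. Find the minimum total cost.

€742

Picking the cheapest available docent for each shift independently would cost €612, but that ignores the shift limits.
An optimal schedule: Feb 11→Osei, Feb 12→Ueda, Feb 13→Osei+Johansson, Feb 14→Ueda, Feb 15→Johansson+Zhao, Feb 16→Ueda, Feb 17→Johansson+Zhao, Feb 18→Osei.
Total: 52 + 72 + 52 + 62 + 72 + 62 + 92 + 72 + 62 + 92 + 52 = €742.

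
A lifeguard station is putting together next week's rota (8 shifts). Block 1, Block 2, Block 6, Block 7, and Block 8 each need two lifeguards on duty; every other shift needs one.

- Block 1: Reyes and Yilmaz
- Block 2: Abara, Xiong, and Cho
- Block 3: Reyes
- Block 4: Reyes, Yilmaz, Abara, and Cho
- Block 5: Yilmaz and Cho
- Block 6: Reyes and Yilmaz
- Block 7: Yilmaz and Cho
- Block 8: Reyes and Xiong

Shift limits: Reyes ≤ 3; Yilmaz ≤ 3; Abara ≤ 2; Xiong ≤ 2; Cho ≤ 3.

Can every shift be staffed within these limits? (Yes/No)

No

Total capacity is 13 and 13 slots are needed, so capacity alone doesn't rule it out.
Shifts {Block 1, Block 3, Block 6, Block 8} need 7 worker-slots in total, but the lifeguards available for any of those shifts (Reyes, Yilmaz, and Xiong) can supply at most 6 among them. So no valid schedule exists.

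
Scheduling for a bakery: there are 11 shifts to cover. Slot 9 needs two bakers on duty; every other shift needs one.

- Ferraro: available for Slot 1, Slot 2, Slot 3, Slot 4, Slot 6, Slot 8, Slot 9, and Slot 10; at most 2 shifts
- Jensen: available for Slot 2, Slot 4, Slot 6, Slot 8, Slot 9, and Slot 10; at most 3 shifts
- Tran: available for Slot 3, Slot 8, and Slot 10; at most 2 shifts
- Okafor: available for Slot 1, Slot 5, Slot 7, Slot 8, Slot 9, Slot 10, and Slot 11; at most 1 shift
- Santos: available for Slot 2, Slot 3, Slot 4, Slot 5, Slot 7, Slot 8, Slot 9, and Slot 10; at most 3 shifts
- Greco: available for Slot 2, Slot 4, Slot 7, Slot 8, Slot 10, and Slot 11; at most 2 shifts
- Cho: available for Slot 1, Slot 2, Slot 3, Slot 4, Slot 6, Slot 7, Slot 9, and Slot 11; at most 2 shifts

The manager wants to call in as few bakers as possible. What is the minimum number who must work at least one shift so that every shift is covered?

12 slots to fill and no one can take more than 3, so at least ⌈12/3⌉ = 4 bakers are needed.
Any 4 bakers together have capacity at most 3+3+2+2 = 10 < 12 slots, so 4 can never suffice.
Ferraro, Jensen, Tran, Santos, and Greco alone can cover everything: Slot 1→Ferraro, Slot 2→Jensen, Slot 3→Tran, Slot 4→Jensen, Slot 5→Santos, Slot 6→Ferraro, Slot 7→Santos, Slot 8→Tran, Slot 9→Jensen+Santos, Slot 10→Greco, Slot 11→Greco.

5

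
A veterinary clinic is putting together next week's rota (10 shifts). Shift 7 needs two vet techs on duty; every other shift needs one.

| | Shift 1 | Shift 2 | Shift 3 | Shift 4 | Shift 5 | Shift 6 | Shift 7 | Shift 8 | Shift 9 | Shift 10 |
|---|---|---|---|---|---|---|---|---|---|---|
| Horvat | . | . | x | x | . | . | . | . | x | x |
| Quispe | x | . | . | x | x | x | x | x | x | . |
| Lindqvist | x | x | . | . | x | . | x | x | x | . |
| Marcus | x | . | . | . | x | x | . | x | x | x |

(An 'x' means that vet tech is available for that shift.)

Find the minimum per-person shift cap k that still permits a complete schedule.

With 4 vet techs and 11 worker-slots to fill, someone must work at least ⌈11/4⌉ = 3 shifts, so k ≥ 3.
k = 3 works: Shift 1→Quispe, Shift 2→Lindqvist, Shift 3→Horvat, Shift 4→Horvat, Shift 5→Lindqvist, Shift 6→Quispe, Shift 7→Quispe+Lindqvist, Shift 8→Marcus, Shift 9→Marcus, Shift 10→Horvat.
Loads: Horvat 3, Quispe 3, Lindqvist 3, Marcus 2 — all ≤ 3.

3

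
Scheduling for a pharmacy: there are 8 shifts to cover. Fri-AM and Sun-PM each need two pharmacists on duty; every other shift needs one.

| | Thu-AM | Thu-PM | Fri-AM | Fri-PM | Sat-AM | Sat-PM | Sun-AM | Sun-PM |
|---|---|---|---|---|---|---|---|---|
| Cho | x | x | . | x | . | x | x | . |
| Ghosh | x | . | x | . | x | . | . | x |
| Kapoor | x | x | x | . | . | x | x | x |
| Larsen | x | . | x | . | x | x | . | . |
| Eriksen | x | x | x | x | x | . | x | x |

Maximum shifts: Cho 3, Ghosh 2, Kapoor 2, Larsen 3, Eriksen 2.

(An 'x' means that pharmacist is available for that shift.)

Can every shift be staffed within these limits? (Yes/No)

Yes

One valid schedule: Thu-AM→Larsen, Thu-PM→Cho, Fri-AM→Larsen+Eriksen, Fri-PM→Cho, Sat-AM→Ghosh, Sat-PM→Cho, Sun-AM→Kapoor, Sun-PM→Ghosh+Kapoor.
Loads: Cho 3/3, Ghosh 2/2, Kapoor 2/2, Larsen 2/3, Eriksen 1/2 — all within limits.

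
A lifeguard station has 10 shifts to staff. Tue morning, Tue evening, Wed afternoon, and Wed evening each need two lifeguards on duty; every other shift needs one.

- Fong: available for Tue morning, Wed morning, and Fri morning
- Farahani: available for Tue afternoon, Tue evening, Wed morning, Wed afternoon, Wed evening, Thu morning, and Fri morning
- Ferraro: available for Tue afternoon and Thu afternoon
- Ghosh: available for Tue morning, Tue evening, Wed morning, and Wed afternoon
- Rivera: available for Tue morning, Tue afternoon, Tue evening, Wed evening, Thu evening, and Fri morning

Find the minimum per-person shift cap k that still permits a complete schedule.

With 5 lifeguards and 14 worker-slots to fill, someone must work at least ⌈14/5⌉ = 3 shifts, so k ≥ 3.
k = 3 works: Tue morning→Fong+Ghosh, Tue afternoon→Ferraro, Tue evening→Ghosh+Rivera, Wed morning→Fong, Wed afternoon→Farahani+Ghosh, Wed evening→Farahani+Rivera, Thu morning→Farahani, Thu afternoon→Ferraro, Thu evening→Rivera, Fri morning→Fong.
Loads: Fong 3, Farahani 3, Ferraro 2, Ghosh 3, Rivera 3 — all ≤ 3.

3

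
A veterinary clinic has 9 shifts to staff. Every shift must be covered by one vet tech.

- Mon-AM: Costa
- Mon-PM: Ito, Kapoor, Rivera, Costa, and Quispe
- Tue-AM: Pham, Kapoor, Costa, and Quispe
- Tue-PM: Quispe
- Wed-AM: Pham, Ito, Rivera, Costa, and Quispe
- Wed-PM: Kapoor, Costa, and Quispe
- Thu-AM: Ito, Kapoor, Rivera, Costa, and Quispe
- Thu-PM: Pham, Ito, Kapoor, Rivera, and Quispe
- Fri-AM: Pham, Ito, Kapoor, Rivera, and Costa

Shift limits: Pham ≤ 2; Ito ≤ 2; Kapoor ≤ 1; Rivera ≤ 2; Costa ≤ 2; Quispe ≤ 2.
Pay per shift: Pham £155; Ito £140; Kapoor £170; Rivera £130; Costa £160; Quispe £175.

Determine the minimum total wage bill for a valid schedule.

Mon-AM can only be covered by Costa, so that assignment is forced.
Tue-PM can only be covered by Quispe, so that assignment is forced.
Picking the cheapest available vet tech for each shift independently would cost £1300, but that ignores the shift limits.
An optimal schedule: Mon-AM→Costa, Mon-PM→Rivera, Tue-AM→Pham, Tue-PM→Quispe, Wed-AM→Rivera, Wed-PM→Costa, Thu-AM→Ito, Thu-PM→Ito, Fri-AM→Pham.
Total: 160 + 130 + 155 + 175 + 130 + 160 + 140 + 140 + 155 = £1345.

£1345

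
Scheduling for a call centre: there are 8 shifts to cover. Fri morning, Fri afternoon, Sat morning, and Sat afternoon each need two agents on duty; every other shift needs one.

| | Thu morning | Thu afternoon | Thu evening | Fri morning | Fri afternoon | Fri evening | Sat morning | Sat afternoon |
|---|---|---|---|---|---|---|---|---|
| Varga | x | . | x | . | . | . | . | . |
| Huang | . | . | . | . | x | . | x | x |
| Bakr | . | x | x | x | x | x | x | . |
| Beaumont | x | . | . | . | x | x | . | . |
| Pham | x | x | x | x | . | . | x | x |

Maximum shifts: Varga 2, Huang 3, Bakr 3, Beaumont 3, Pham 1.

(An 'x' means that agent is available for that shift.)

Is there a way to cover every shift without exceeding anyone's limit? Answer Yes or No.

No

Total capacity is 12 and 12 slots are needed, so capacity alone doesn't rule it out.
Shifts {Fri morning, Sat afternoon} need 4 worker-slots in total, but the agents available for any of those shifts (Huang, Bakr, and Pham) can supply at most 3 among them. So no valid schedule exists.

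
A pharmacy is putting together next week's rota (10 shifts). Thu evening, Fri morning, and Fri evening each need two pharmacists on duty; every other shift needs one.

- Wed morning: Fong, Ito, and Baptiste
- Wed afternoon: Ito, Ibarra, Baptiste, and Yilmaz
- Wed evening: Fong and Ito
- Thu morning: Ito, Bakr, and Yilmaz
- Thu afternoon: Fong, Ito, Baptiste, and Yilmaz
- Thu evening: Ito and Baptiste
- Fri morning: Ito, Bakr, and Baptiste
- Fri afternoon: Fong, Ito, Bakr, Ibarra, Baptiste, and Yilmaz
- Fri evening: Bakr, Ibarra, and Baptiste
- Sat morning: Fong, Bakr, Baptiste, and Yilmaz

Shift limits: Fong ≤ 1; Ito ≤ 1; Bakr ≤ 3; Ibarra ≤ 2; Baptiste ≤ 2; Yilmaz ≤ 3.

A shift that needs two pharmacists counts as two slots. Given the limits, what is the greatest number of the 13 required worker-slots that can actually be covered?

Total capacity across all pharmacists is 1+1+3+2+2+3 = 12, and 13 slots are needed, so at most 12 can be filled.
An assignment achieving 12: Wed morning→Baptiste, Wed afternoon→Ibarra, Wed evening→Fong, Thu morning→Bakr, Thu afternoon→Yilmaz, Thu evening→Ito+Baptiste, Fri morning→Bakr, Fri afternoon→Yilmaz, Fri evening→Bakr+Ibarra, Sat morning→Yilmaz.
Loads: Fong 1/1, Ito 1/1, Bakr 3/3, Ibarra 2/2, Baptiste 2/2, Yilmaz 3/3.

12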